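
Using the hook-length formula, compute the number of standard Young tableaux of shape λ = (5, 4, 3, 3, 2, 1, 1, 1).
# SYT of shape (5, 4, 3, 3, 2, 1, 1, 1) = 145495350

Hook-length formula: f^λ = n! / Π hook(c), product over all cells c of the Young diagram. For λ = (5, 4, 3, 3, 2, 1, 1, 1), n = 20 boxes. Hook lengths by row (left-to-right, top-to-bottom): [12, 8, 6, 3, 1]; [10, 6, 4, 1]; [8, 4, 2]; [7, 3, 1]; [5, 1]; [3]; [2]; [1]. Product of hooks = 16721510400. So f^λ = 20! / 16721510400 = 2432902008176640000 / 16721510400 = 145495350.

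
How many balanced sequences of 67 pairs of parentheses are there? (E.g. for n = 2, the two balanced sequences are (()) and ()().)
C_67 = 22033725021956517463358552614056949950

These balanced parentheses are counted by the Catalan number C_n = (1/(n + 1)) · C(2n, n). For n = 67: C_67 = (1/68) · C(134, 67) = 1498293301493043187508381577755872596600/68 = 22033725021956517463358552614056949950.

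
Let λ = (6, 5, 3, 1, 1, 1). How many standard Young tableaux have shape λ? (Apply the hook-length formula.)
# SYT of shape (6, 5, 3, 1, 1, 1) = 2475200

Hook-length formula: f^λ = n! / Π hook(c), product over all cells c of the Young diagram. For λ = (6, 5, 3, 1, 1, 1), n = 17 boxes. Hook lengths by row (left-to-right, top-to-bottom): [11, 7, 6, 4, 3, 1]; [9, 5, 4, 2, 1]; [6, 2, 1]; [3]; [2]; [1]. Product of hooks = 143700480. So f^λ = 17! / 143700480 = 355687428096000 / 143700480 = 2475200.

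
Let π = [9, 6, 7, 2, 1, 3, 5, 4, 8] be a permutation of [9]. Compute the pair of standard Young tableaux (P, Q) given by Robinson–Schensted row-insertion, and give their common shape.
P = [1, 3, 4, 8] / [2, 5] / [6, 7] / [9];  Q = [1, 3, 7, 9] / [2, 6] / [4, 8] / [5];  common shape = (4, 2, 2, 1)

Row-insert the values π_1, π_2, … into P one at a time, bumping the leftmost entry strictly greater than the inserted value down to the next row. The recording tableau Q records, in position (i, j), the step at which that cell was added to P.
  Insert 9 (step 1): P = [9];  Q = [1]
  Insert 6 (step 2): P = [6] / [9];  Q = [1] / [2]
  Insert 7 (step 3): P = [6, 7] / [9];  Q = [1, 3] / [2]
  Insert 2 (step 4): P = [2, 7] / [6] / [9];  Q = [1, 3] / [2] / [4]
  Insert 1 (step 5): P = [1, 7] / [2] / [6] / [9];  Q = [1, 3] / [2] / [4] / [5]
  Insert 3 (step 6): P = [1, 3] / [2, 7] / [6] / [9];  Q = [1, 3] / [2, 6] / [4] / [5]
  Insert 5 (step 7): P = [1, 3, 5] / [2, 7] / [6] / [9];  Q = [1, 3, 7] / [2, 6] / [4] / [5]
  Insert 4 (step 8): P = [1, 3, 4] / [2, 5] / [6, 7] / [9];  Q = [1, 3, 7] / [2, 6] / [4, 8] / [5]
  Insert 8 (step 9): P = [1, 3, 4, 8] / [2, 5] / [6, 7] / [9];  Q = [1, 3, 7, 9] / [2, 6] / [4, 8] / [5]
Final shape: (4, 2, 2, 1).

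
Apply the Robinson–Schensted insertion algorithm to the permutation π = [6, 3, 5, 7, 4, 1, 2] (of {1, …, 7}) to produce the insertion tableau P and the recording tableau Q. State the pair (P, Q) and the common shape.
P = [1, 2, 7] / [3, 4] / [5] / [6];  Q = [1, 3, 4] / [2, 7] / [5] / [6];  common shape = (3, 2, 1, 1)

Row-insert the values π_1, π_2, … into P one at a time, bumping the leftmost entry strictly greater than the inserted value down to the next row. The recording tableau Q records, in position (i, j), the step at which that cell was added to P.
  Insert 6 (step 1): P = [6];  Q = [1]
  Insert 3 (step 2): P = [3] / [6];  Q = [1] / [2]
  Insert 5 (step 3): P = [3, 5] / [6];  Q = [1, 3] / [2]
  Insert 7 (step 4): P = [3, 5, 7] / [6];  Q = [1, 3, 4] / [2]
  Insert 4 (step 5): P = [3, 4, 7] / [5] / [6];  Q = [1, 3, 4] / [2] / [5]
  Insert 1 (step 6): P = [1, 4, 7] / [3] / [5] / [6];  Q = [1, 3, 4] / [2] / [5] / [6]
  Insert 2 (step 7): P = [1, 2, 7] / [3, 4] / [5] / [6];  Q = [1, 3, 4] / [2, 7] / [5] / [6]
Final shape: (3, 2, 1, 1).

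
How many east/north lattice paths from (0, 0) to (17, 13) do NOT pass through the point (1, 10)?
Number of paths = 119749191

Total paths from (0, 0) to (17, 13): C(30, 17) = 119759850. Paths through (1, 10): (paths (0, 0) → (1, 10)) × (paths (1, 10) → (17, 13)) = C(11, 1) · C(19, 16) = 11 · 969 = 10659. Avoidance count = 119759850 − 10659 = 119749191.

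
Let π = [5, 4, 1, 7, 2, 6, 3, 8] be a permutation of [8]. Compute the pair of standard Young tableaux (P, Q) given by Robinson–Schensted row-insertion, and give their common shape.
P = [1, 2, 3, 8] / [4, 6] / [5, 7];  Q = [1, 4, 6, 8] / [2, 5] / [3, 7];  common shape = (4, 2, 2)

Row-insert the values π_1, π_2, … into P one at a time, bumping the leftmost entry strictly greater than the inserted value down to the next row. The recording tableau Q records, in position (i, j), the step at which that cell was added to P.
  Insert 5 (step 1): P = [5];  Q = [1]
  Insert 4 (step 2): P = [4] / [5];  Q = [1] / [2]
  Insert 1 (step 3): P = [1] / [4] / [5];  Q = [1] / [2] / [3]
  Insert 7 (step 4): P = [1, 7] / [4] / [5];  Q = [1, 4] / [2] / [3]
  Insert 2 (step 5): P = [1, 2] / [4, 7] / [5];  Q = [1, 4] / [2, 5] / [3]
  Insert 6 (step 6): P = [1, 2, 6] / [4, 7] / [5];  Q = [1, 4, 6] / [2, 5] / [3]
  Insert 3 (step 7): P = [1, 2, 3] / [4, 6] / [5, 7];  Q = [1, 4, 6] / [2, 5] / [3, 7]
  Insert 8 (step 8): P = [1, 2, 3, 8] / [4, 6] / [5, 7];  Q = [1, 4, 6, 8] / [2, 5] / [3, 7]
Final shape: (4, 2, 2).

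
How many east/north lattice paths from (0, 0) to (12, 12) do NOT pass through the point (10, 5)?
Number of paths = 2596048

Total paths from (0, 0) to (12, 12): C(24, 12) = 2704156. Paths through (10, 5): (paths (0, 0) → (10, 5)) × (paths (10, 5) → (12, 12)) = C(15, 10) · C(9, 2) = 3003 · 36 = 108108. Avoidance count = 2704156 − 108108 = 2596048.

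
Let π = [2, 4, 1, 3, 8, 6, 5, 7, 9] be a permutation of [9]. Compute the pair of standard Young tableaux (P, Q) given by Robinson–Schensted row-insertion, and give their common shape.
P = [1, 3, 5, 7, 9] / [2, 4, 6] / [8];  Q = [1, 2, 5, 8, 9] / [3, 4, 6] / [7];  common shape = (5, 3, 1)

Row-insert the values π_1, π_2, … into P one at a time, bumping the leftmost entry strictly greater than the inserted value down to the next row. The recording tableau Q records, in position (i, j), the step at which that cell was added to P.
  Insert 2 (step 1): P = [2];  Q = [1]
  Insert 4 (step 2): P = [2, 4];  Q = [1, 2]
  Insert 1 (step 3): P = [1, 4] / [2];  Q = [1, 2] / [3]
  Insert 3 (step 4): P = [1, 3] / [2, 4];  Q = [1, 2] / [3, 4]
  Insert 8 (step 5): P = [1, 3, 8] / [2, 4];  Q = [1, 2, 5] / [3, 4]
  Insert 6 (step 6): P = [1, 3, 6] / [2, 4, 8];  Q = [1, 2, 5] / [3, 4, 6]
  Insert 5 (step 7): P = [1, 3, 5] / [2, 4, 6] / [8];  Q = [1, 2, 5] / [3, 4, 6] / [7]
  Insert 7 (step 8): P = [1, 3, 5, 7] / [2, 4, 6] / [8];  Q = [1, 2, 5, 8] / [3, 4, 6] / [7]
  Insert 9 (step 9): P = [1, 3, 5, 7, 9] / [2, 4, 6] / [8];  Q = [1, 2, 5, 8, 9] / [3, 4, 6] / [7]
Final shape: (5, 3, 1).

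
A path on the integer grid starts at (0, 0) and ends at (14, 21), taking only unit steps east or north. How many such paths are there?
Number of paths = 2319959400

A monotone lattice path from (0, 0) to (14, 21) consists of 14 east steps and 21 north steps in some order, so it is determined by which 14 of the 35 steps are east. The count is C(35, 14) = 2319959400.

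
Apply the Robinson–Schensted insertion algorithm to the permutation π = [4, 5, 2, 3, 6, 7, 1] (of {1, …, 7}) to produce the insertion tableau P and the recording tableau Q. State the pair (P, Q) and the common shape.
P = [1, 3, 6, 7] / [2, 5] / [4];  Q = [1, 2, 5, 6] / [3, 4] / [7];  common shape = (4, 2, 1)

Row-insert the values π_1, π_2, … into P one at a time, bumping the leftmost entry strictly greater than the inserted value down to the next row. The recording tableau Q records, in position (i, j), the step at which that cell was added to P.
  Insert 4 (step 1): P = [4];  Q = [1]
  Insert 5 (step 2): P = [4, 5];  Q = [1, 2]
  Insert 2 (step 3): P = [2, 5] / [4];  Q = [1, 2] / [3]
  Insert 3 (step 4): P = [2, 3] / [4, 5];  Q = [1, 2] / [3, 4]
  Insert 6 (step 5): P = [2, 3, 6] / [4, 5];  Q = [1, 2, 5] / [3, 4]
  Insert 7 (step 6): P = [2, 3, 6, 7] / [4, 5];  Q = [1, 2, 5, 6] / [3, 4]
  Insert 1 (step 7): P = [1, 3, 6, 7] / [2, 5] / [4];  Q = [1, 2, 5, 6] / [3, 4] / [7]
Final shape: (4, 2, 1).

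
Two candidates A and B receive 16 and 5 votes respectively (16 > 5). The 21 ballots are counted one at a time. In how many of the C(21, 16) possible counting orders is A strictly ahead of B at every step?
Strict-lead orderings = 10659

Total orderings of the 21 votes with 16 for A: C(21, 16) = 20349. By the Bertrand ballot formula (Cycle Lemma / reflection principle), the number of orderings in which A is strictly ahead of B throughout is (p − q)/(p + q) · C(p + q, p) = (16 − 5)/(16 + 5) · 20349 = 10659.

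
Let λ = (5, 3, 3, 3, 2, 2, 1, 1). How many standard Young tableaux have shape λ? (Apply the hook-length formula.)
# SYT of shape (5, 3, 3, 3, 2, 2, 1, 1) = 64664600

Hook-length formula: f^λ = n! / Π hook(c), product over all cells c of the Young diagram. For λ = (5, 3, 3, 3, 2, 2, 1, 1), n = 20 boxes. Hook lengths by row (left-to-right, top-to-bottom): [12, 9, 6, 2, 1]; [9, 6, 3]; [8, 5, 2]; [7, 4, 1]; [5, 2]; [4, 1]; [2]; [1]. Product of hooks = 37623398400. So f^λ = 20! / 37623398400 = 2432902008176640000 / 37623398400 = 64664600.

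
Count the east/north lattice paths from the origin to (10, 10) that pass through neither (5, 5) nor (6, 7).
Number of paths = 87652

Inclusion–exclusion. Total paths: C(20, 10) = 184756. Through P₁: C(10, 5)·C(10, 5) = 63504. Through P₂: C(13, 6)·C(7, 4) = 60060. Since P₁ is strictly southwest of P₂, a monotone path through both must visit P₁ then P₂; paths through both = C(10, 5)·C(3, 1)·C(7, 4) = 26460. Avoid both = 184756 − 63504 − 60060 + 26460 = 87652.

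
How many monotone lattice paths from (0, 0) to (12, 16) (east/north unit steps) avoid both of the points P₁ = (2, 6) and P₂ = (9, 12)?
Number of paths = 16642717

Inclusion–exclusion. Total paths: C(28, 12) = 30421755. Through P₁: C(8, 2)·C(20, 10) = 5173168. Through P₂: C(21, 9)·C(7, 3) = 10287550. Since P₁ is strictly southwest of P₂, a monotone path through both must visit P₁ then P₂; paths through both = C(8, 2)·C(13, 7)·C(7, 3) = 1681680. Avoid both = 30421755 − 5173168 − 10287550 + 1681680 = 16642717.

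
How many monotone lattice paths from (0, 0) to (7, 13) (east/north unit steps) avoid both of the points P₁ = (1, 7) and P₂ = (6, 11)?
Number of paths = 36024

Inclusion–exclusion. Total paths: C(20, 7) = 77520. Through P₁: C(8, 1)·C(12, 6) = 7392. Through P₂: C(17, 6)·C(3, 1) = 37128. Since P₁ is strictly southwest of P₂, a monotone path through both must visit P₁ then P₂; paths through both = C(8, 1)·C(9, 5)·C(3, 1) = 3024. Avoid both = 77520 − 7392 − 37128 + 3024 = 36024.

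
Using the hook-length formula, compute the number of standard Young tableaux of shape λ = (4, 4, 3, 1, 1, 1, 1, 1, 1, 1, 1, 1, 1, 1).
# SYT of shape (4, 4, 3, 1, 1, 1, 1, 1, 1, 1, 1, 1, 1, 1) = 7702695

Hook-length formula: f^λ = n! / Π hook(c), product over all cells c of the Young diagram. For λ = (4, 4, 3, 1, 1, 1, 1, 1, 1, 1, 1, 1, 1, 1), n = 22 boxes. Hook lengths by row (left-to-right, top-to-bottom): [17, 5, 4, 2]; [16, 4, 3, 1]; [14, 2, 1]; [11]; [10]; [9]; [8]; [7]; [6]; [5]; [4]; [3]; [2]; [1]. Product of hooks = 145923047424000. So f^λ = 22! / 145923047424000 = 1124000727777607680000 / 145923047424000 = 7702695.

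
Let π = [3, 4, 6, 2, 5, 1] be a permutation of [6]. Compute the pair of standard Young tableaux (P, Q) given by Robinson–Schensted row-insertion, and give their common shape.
P = [1, 4, 5] / [2, 6] / [3];  Q = [1, 2, 3] / [4, 5] / [6];  common shape = (3, 2, 1)

Row-insert the values π_1, π_2, … into P one at a time, bumping the leftmost entry strictly greater than the inserted value down to the next row. The recording tableau Q records, in position (i, j), the step at which that cell was added to P.
  Insert 3 (step 1): P = [3];  Q = [1]
  Insert 4 (step 2): P = [3, 4];  Q = [1, 2]
  Insert 6 (step 3): P = [3, 4, 6];  Q = [1, 2, 3]
  Insert 2 (step 4): P = [2, 4, 6] / [3];  Q = [1, 2, 3] / [4]
  Insert 5 (step 5): P = [2, 4, 5] / [3, 6];  Q = [1, 2, 3] / [4, 5]
  Insert 1 (step 6): P = [1, 4, 5] / [2, 6] / [3];  Q = [1, 2, 3] / [4, 5] / [6]
Final shape: (3, 2, 1).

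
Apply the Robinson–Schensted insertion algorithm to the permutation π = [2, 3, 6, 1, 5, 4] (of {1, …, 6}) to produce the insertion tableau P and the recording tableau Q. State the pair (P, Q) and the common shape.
P = [1, 3, 4] / [2, 5] / [6];  Q = [1, 2, 3] / [4, 5] / [6];  common shape = (3, 2, 1)

Row-insert the values π_1, π_2, … into P one at a time, bumping the leftmost entry strictly greater than the inserted value down to the next row. The recording tableau Q records, in position (i, j), the step at which that cell was added to P.
  Insert 2 (step 1): P = [2];  Q = [1]
  Insert 3 (step 2): P = [2, 3];  Q = [1, 2]
  Insert 6 (step 3): P = [2, 3, 6];  Q = [1, 2, 3]
  Insert 1 (step 4): P = [1, 3, 6] / [2];  Q = [1, 2, 3] / [4]
  Insert 5 (step 5): P = [1, 3, 5] / [2, 6];  Q = [1, 2, 3] / [4, 5]
  Insert 4 (step 6): P = [1, 3, 4] / [2, 5] / [6];  Q = [1, 2, 3] / [4, 5] / [6]
Final shape: (3, 2, 1).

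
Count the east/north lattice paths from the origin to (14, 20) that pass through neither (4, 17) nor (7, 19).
Number of paths = 1385480330

Inclusion–exclusion. Total paths: C(34, 14) = 1391975640. Through P₁: C(21, 4)·C(13, 10) = 1711710. Through P₂: C(26, 7)·C(8, 7) = 5262400. Since P₁ is strictly southwest of P₂, a monotone path through both must visit P₁ then P₂; paths through both = C(21, 4)·C(5, 3)·C(8, 7) = 478800. Avoid both = 1391975640 − 1711710 − 5262400 + 478800 = 1385480330.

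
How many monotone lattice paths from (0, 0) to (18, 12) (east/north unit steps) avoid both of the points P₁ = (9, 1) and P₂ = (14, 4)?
Number of paths = 83576125

Inclusion–exclusion. Total paths: C(30, 18) = 86493225. Through P₁: C(10, 9)·C(20, 9) = 1679600. Through P₂: C(18, 14)·C(12, 4) = 1514700. Since P₁ is strictly southwest of P₂, a monotone path through both must visit P₁ then P₂; paths through both = C(10, 9)·C(8, 5)·C(12, 4) = 277200. Avoid both = 86493225 − 1679600 − 1514700 + 277200 = 83576125.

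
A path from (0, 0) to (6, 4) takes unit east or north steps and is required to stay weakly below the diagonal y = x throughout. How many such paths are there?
Number of paths = 90

By the reflection principle (André's argument), the number of monotone paths to (6, 4) with n ≤ m that never go above y = x is C(10, 6) − C(10, 7) = 210 − 120 = 90.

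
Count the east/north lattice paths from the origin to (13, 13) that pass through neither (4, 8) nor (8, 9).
Number of paths = 6658400

Inclusion–exclusion. Total paths: C(26, 13) = 10400600. Through P₁: C(12, 4)·C(14, 9) = 990990. Through P₂: C(17, 8)·C(9, 5) = 3063060. Since P₁ is strictly southwest of P₂, a monotone path through both must visit P₁ then P₂; paths through both = C(12, 4)·C(5, 4)·C(9, 5) = 311850. Avoid both = 10400600 − 990990 − 3063060 + 311850 = 6658400.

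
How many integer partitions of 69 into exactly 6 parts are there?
p(69, 6 parts) = 24473

Partitions of n into exactly k parts are in bijection with partitions of n − k into at most k parts (subtract 1 from each part). So p(69, exactly 6) = p(63, parts ≤ 6). Computing via the recurrence p(m, j) = p(m, j−1) + p(m−j, j) gives 24473.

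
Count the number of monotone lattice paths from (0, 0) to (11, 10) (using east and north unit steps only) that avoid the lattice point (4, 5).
Number of paths = 252924

Total paths from (0, 0) to (11, 10): C(21, 11) = 352716. Paths through (4, 5): (paths (0, 0) → (4, 5)) × (paths (4, 5) → (11, 10)) = C(9, 4) · C(12, 7) = 126 · 792 = 99792. Avoidance count = 352716 − 99792 = 252924.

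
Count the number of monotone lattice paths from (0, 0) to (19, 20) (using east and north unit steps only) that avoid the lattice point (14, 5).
Number of paths = 68742983898

Total paths from (0, 0) to (19, 20): C(39, 19) = 68923264410. Paths through (14, 5): (paths (0, 0) → (14, 5)) × (paths (14, 5) → (19, 20)) = C(19, 14) · C(20, 5) = 11628 · 15504 = 180280512. Avoidance count = 68923264410 − 180280512 = 68742983898.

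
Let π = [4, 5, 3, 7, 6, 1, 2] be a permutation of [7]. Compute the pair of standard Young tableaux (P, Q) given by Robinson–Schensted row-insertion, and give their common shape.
P = [1, 2, 6] / [3, 5] / [4, 7];  Q = [1, 2, 4] / [3, 5] / [6, 7];  common shape = (3, 2, 2)

Row-insert the values π_1, π_2, … into P one at a time, bumping the leftmost entry strictly greater than the inserted value down to the next row. The recording tableau Q records, in position (i, j), the step at which that cell was added to P.
  Insert 4 (step 1): P = [4];  Q = [1]
  Insert 5 (step 2): P = [4, 5];  Q = [1, 2]
  Insert 3 (step 3): P = [3, 5] / [4];  Q = [1, 2] / [3]
  Insert 7 (step 4): P = [3, 5, 7] / [4];  Q = [1, 2, 4] / [3]
  Insert 6 (step 5): P = [3, 5, 6] / [4, 7];  Q = [1, 2, 4] / [3, 5]
  Insert 1 (step 6): P = [1, 5, 6] / [3, 7] / [4];  Q = [1, 2, 4] / [3, 5] / [6]
  Insert 2 (step 7): P = [1, 2, 6] / [3, 5] / [4, 7];  Q = [1, 2, 4] / [3, 5] / [6, 7]
Final shape: (3, 2, 2).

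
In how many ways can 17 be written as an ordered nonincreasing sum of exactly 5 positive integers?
p(17, 5 parts) = 47

Partitions of n into exactly k parts are in bijection with partitions of n − k into at most k parts (subtract 1 from each part). So p(17, exactly 5) = p(12, parts ≤ 5). Computing via the recurrence p(m, j) = p(m, j−1) + p(m−j, j) gives 47.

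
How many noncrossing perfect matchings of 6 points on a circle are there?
C_3 = 5

These noncrossing handshakes are counted by the Catalan number C_n = (1/(n + 1)) · C(2n, n). For n = 3: C_3 = (1/4) · C(6, 3) = 20/4 = 5.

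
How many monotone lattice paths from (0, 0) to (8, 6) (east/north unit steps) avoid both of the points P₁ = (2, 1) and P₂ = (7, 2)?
Number of paths = 1527

Inclusion–exclusion. Total paths: C(14, 8) = 3003. Through P₁: C(3, 2)·C(11, 6) = 1386. Through P₂: C(9, 7)·C(5, 1) = 180. Since P₁ is strictly southwest of P₂, a monotone path through both must visit P₁ then P₂; paths through both = C(3, 2)·C(6, 5)·C(5, 1) = 90. Avoid both = 3003 − 1386 − 180 + 90 = 1527.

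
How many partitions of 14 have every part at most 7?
p(14, parts ≤ 7) = 105

Partitions of 14 with all parts ≤ 7: 7+7, 7+6+1, 7+5+2, 7+5+1+1, 7+4+3, 7+4+2+1, 7+4+1+1+1, 7+3+3+1, 7+3+2+2, 7+3+2+1+1, 7+3+1+1+1+1, 7+2+2+2+1, 7+2+2+1+1+1, 7+2+1+1+1+1+1, 7+1+1+1+1+1+1+1, 6+6+2, 6+6+1+1, 6+5+3, 6+5+2+1, 6+5+1+1+1, 6+4+4, 6+4+3+1, 6+4+2+2, 6+4+2+1+1, 6+4+1+1+1+1, 6+3+3+2, 6+3+3+1+1, 6+3+2+2+1, 6+3+2+1+1+1, 6+3+1+1+1+1+1, … (105 total). Count = 105.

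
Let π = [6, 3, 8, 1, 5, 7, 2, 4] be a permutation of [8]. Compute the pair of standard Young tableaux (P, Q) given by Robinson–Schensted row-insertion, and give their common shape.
P = [1, 2, 4] / [3, 5, 7] / [6, 8];  Q = [1, 3, 6] / [2, 5, 8] / [4, 7];  common shape = (3, 3, 2)

Row-insert the values π_1, π_2, … into P one at a time, bumping the leftmost entry strictly greater than the inserted value down to the next row. The recording tableau Q records, in position (i, j), the step at which that cell was added to P.
  Insert 6 (step 1): P = [6];  Q = [1]
  Insert 3 (step 2): P = [3] / [6];  Q = [1] / [2]
  Insert 8 (step 3): P = [3, 8] / [6];  Q = [1, 3] / [2]
  Insert 1 (step 4): P = [1, 8] / [3] / [6];  Q = [1, 3] / [2] / [4]
  Insert 5 (step 5): P = [1, 5] / [3, 8] / [6];  Q = [1, 3] / [2, 5] / [4]
  Insert 7 (step 6): P = [1, 5, 7] / [3, 8] / [6];  Q = [1, 3, 6] / [2, 5] / [4]
  Insert 2 (step 7): P = [1, 2, 7] / [3, 5] / [6, 8];  Q = [1, 3, 6] / [2, 5] / [4, 7]
  Insert 4 (step 8): P = [1, 2, 4] / [3, 5, 7] / [6, 8];  Q = [1, 3, 6] / [2, 5, 8] / [4, 7]
Final shape: (3, 3, 2).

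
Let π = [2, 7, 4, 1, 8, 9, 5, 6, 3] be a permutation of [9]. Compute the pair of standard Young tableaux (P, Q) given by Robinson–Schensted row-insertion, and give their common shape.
P = [1, 3, 5, 6] / [2, 4, 9] / [7, 8];  Q = [1, 2, 5, 6] / [3, 7, 8] / [4, 9];  common shape = (4, 3, 2)

Row-insert the values π_1, π_2, … into P one at a time, bumping the leftmost entry strictly greater than the inserted value down to the next row. The recording tableau Q records, in position (i, j), the step at which that cell was added to P.
  Insert 2 (step 1): P = [2];  Q = [1]
  Insert 7 (step 2): P = [2, 7];  Q = [1, 2]
  Insert 4 (step 3): P = [2, 4] / [7];  Q = [1, 2] / [3]
  Insert 1 (step 4): P = [1, 4] / [2] / [7];  Q = [1, 2] / [3] / [4]
  Insert 8 (step 5): P = [1, 4, 8] / [2] / [7];  Q = [1, 2, 5] / [3] / [4]
  Insert 9 (step 6): P = [1, 4, 8, 9] / [2] / [7];  Q = [1, 2, 5, 6] / [3] / [4]
  Insert 5 (step 7): P = [1, 4, 5, 9] / [2, 8] / [7];  Q = [1, 2, 5, 6] / [3, 7] / [4]
  Insert 6 (step 8): P = [1, 4, 5, 6] / [2, 8, 9] / [7];  Q = [1, 2, 5, 6] / [3, 7, 8] / [4]
  Insert 3 (step 9): P = [1, 3, 5, 6] / [2, 4, 9] / [7, 8];  Q = [1, 2, 5, 6] / [3, 7, 8] / [4, 9]
Final shape: (4, 3, 2).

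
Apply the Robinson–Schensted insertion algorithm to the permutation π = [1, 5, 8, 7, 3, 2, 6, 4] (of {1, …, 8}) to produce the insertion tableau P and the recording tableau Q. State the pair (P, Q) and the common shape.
P = [1, 2, 4] / [3, 6] / [5, 7] / [8];  Q = [1, 2, 3] / [4, 7] / [5, 8] / [6];  common shape = (3, 2, 2, 1)

Row-insert the values π_1, π_2, … into P one at a time, bumping the leftmost entry strictly greater than the inserted value down to the next row. The recording tableau Q records, in position (i, j), the step at which that cell was added to P.
  Insert 1 (step 1): P = [1];  Q = [1]
  Insert 5 (step 2): P = [1, 5];  Q = [1, 2]
  Insert 8 (step 3): P = [1, 5, 8];  Q = [1, 2, 3]
  Insert 7 (step 4): P = [1, 5, 7] / [8];  Q = [1, 2, 3] / [4]
  Insert 3 (step 5): P = [1, 3, 7] / [5] / [8];  Q = [1, 2, 3] / [4] / [5]
  Insert 2 (step 6): P = [1, 2, 7] / [3] / [5] / [8];  Q = [1, 2, 3] / [4] / [5] / [6]
  Insert 6 (step 7): P = [1, 2, 6] / [3, 7] / [5] / [8];  Q = [1, 2, 3] / [4, 7] / [5] / [6]
  Insert 4 (step 8): P = [1, 2, 4] / [3, 6] / [5, 7] / [8];  Q = [1, 2, 3] / [4, 7] / [5, 8] / [6]
Final shape: (3, 2, 2, 1).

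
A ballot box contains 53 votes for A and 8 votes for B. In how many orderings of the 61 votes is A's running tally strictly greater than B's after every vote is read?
Strict-lead orderings = 2172413925

Total orderings of the 61 votes with 53 for A: C(61, 53) = 2944827765. By the Bertrand ballot formula (Cycle Lemma / reflection principle), the number of orderings in which A is strictly ahead of B throughout is (p − q)/(p + q) · C(p + q, p) = (53 − 8)/(53 + 8) · 2944827765 = 2172413925.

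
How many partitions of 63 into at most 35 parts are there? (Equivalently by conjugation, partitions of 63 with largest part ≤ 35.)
p(63, parts ≤ 35) = 1490757

Use the recurrence p(n, m) = p(n, m−1) + p(n−m, m): either the largest part is < m (count p(n, m−1)) or the largest part is exactly m (remove one copy of m, count p(n−m, m)). With p(0, ·) = 1 this gives p(63, parts ≤ 35) = 1490757. (By conjugating Young diagrams, this also counts partitions of 63 into at most 35 parts.)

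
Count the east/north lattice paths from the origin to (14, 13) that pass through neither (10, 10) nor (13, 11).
Number of paths = 8320480

Inclusion–exclusion. Total paths: C(27, 14) = 20058300. Through P₁: C(20, 10)·C(7, 4) = 6466460. Through P₂: C(24, 13)·C(3, 1) = 7488432. Since P₁ is strictly southwest of P₂, a monotone path through both must visit P₁ then P₂; paths through both = C(20, 10)·C(4, 3)·C(3, 1) = 2217072. Avoid both = 20058300 − 6466460 − 7488432 + 2217072 = 8320480.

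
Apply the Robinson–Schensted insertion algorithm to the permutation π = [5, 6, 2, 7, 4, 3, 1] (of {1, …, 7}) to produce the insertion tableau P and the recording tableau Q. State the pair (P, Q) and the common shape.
P = [1, 3, 7] / [2, 6] / [4] / [5];  Q = [1, 2, 4] / [3, 5] / [6] / [7];  common shape = (3, 2, 1, 1)

Row-insert the values π_1, π_2, … into P one at a time, bumping the leftmost entry strictly greater than the inserted value down to the next row. The recording tableau Q records, in position (i, j), the step at which that cell was added to P.
  Insert 5 (step 1): P = [5];  Q = [1]
  Insert 6 (step 2): P = [5, 6];  Q = [1, 2]
  Insert 2 (step 3): P = [2, 6] / [5];  Q = [1, 2] / [3]
  Insert 7 (step 4): P = [2, 6, 7] / [5];  Q = [1, 2, 4] / [3]
  Insert 4 (step 5): P = [2, 4, 7] / [5, 6];  Q = [1, 2, 4] / [3, 5]
  Insert 3 (step 6): P = [2, 3, 7] / [4, 6] / [5];  Q = [1, 2, 4] / [3, 5] / [6]
  Insert 1 (step 7): P = [1, 3, 7] / [2, 6] / [4] / [5];  Q = [1, 2, 4] / [3, 5] / [6] / [7]
Final shape: (3, 2, 1, 1).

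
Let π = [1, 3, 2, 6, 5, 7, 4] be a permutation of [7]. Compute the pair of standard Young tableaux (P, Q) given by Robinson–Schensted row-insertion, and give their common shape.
P = [1, 2, 4, 7] / [3, 5] / [6];  Q = [1, 2, 4, 6] / [3, 5] / [7];  common shape = (4, 2, 1)

Row-insert the values π_1, π_2, … into P one at a time, bumping the leftmost entry strictly greater than the inserted value down to the next row. The recording tableau Q records, in position (i, j), the step at which that cell was added to P.
  Insert 1 (step 1): P = [1];  Q = [1]
  Insert 3 (step 2): P = [1, 3];  Q = [1, 2]
  Insert 2 (step 3): P = [1, 2] / [3];  Q = [1, 2] / [3]
  Insert 6 (step 4): P = [1, 2, 6] / [3];  Q = [1, 2, 4] / [3]
  Insert 5 (step 5): P = [1, 2, 5] / [3, 6];  Q = [1, 2, 4] / [3, 5]
  Insert 7 (step 6): P = [1, 2, 5, 7] / [3, 6];  Q = [1, 2, 4, 6] / [3, 5]
  Insert 4 (step 7): P = [1, 2, 4, 7] / [3, 5] / [6];  Q = [1, 2, 4, 6] / [3, 5] / [7]
Final shape: (4, 2, 1).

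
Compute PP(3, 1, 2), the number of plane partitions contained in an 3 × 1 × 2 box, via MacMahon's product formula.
PP(3, 1, 2) = 10

Evaluate the triple product over i = 1..3, j = 1..1, k = 1..2. The factors are (2/1) · (3/2) · (3/2) · (4/3) · (4/3) · (5/4). The numerators and denominators telescope so the product is an integer; carrying out the multiplication exactly gives PP(3, 1, 2) = 10.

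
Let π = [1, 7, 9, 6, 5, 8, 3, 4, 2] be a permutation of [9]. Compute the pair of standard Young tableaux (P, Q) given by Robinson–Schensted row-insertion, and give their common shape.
P = [1, 2, 4] / [3, 8] / [5, 9] / [6] / [7];  Q = [1, 2, 3] / [4, 6] / [5, 8] / [7] / [9];  common shape = (3, 2, 2, 1, 1)

Row-insert the values π_1, π_2, … into P one at a time, bumping the leftmost entry strictly greater than the inserted value down to the next row. The recording tableau Q records, in position (i, j), the step at which that cell was added to P.
  Insert 1 (step 1): P = [1];  Q = [1]
  Insert 7 (step 2): P = [1, 7];  Q = [1, 2]
  Insert 9 (step 3): P = [1, 7, 9];  Q = [1, 2, 3]
  Insert 6 (step 4): P = [1, 6, 9] / [7];  Q = [1, 2, 3] / [4]
  Insert 5 (step 5): P = [1, 5, 9] / [6] / [7];  Q = [1, 2, 3] / [4] / [5]
  Insert 8 (step 6): P = [1, 5, 8] / [6, 9] / [7];  Q = [1, 2, 3] / [4, 6] / [5]
  Insert 3 (step 7): P = [1, 3, 8] / [5, 9] / [6] / [7];  Q = [1, 2, 3] / [4, 6] / [5] / [7]
  Insert 4 (step 8): P = [1, 3, 4] / [5, 8] / [6, 9] / [7];  Q = [1, 2, 3] / [4, 6] / [5, 8] / [7]
  Insert 2 (step 9): P = [1, 2, 4] / [3, 8] / [5, 9] / [6] / [7];  Q = [1, 2, 3] / [4, 6] / [5, 8] / [7] / [9]
Final shape: (3, 2, 2, 1, 1).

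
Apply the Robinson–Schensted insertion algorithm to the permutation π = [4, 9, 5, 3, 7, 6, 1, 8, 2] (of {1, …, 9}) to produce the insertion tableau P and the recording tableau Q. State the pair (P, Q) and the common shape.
P = [1, 2, 6, 8] / [3, 5] / [4, 7] / [9];  Q = [1, 2, 5, 8] / [3, 6] / [4, 9] / [7];  common shape = (4, 2, 2, 1)

Row-insert the values π_1, π_2, … into P one at a time, bumping the leftmost entry strictly greater than the inserted value down to the next row. The recording tableau Q records, in position (i, j), the step at which that cell was added to P.
  Insert 4 (step 1): P = [4];  Q = [1]
  Insert 9 (step 2): P = [4, 9];  Q = [1, 2]
  Insert 5 (step 3): P = [4, 5] / [9];  Q = [1, 2] / [3]
  Insert 3 (step 4): P = [3, 5] / [4] / [9];  Q = [1, 2] / [3] / [4]
  Insert 7 (step 5): P = [3, 5, 7] / [4] / [9];  Q = [1, 2, 5] / [3] / [4]
  Insert 6 (step 6): P = [3, 5, 6] / [4, 7] / [9];  Q = [1, 2, 5] / [3, 6] / [4]
  Insert 1 (step 7): P = [1, 5, 6] / [3, 7] / [4] / [9];  Q = [1, 2, 5] / [3, 6] / [4] / [7]
  Insert 8 (step 8): P = [1, 5, 6, 8] / [3, 7] / [4] / [9];  Q = [1, 2, 5, 8] / [3, 6] / [4] / [7]
  Insert 2 (step 9): P = [1, 2, 6, 8] / [3, 5] / [4, 7] / [9];  Q = [1, 2, 5, 8] / [3, 6] / [4, 9] / [7]
Final shape: (4, 2, 2, 1).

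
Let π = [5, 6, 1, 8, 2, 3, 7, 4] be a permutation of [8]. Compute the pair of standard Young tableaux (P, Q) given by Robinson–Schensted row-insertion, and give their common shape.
P = [1, 2, 3, 4] / [5, 6, 7] / [8];  Q = [1, 2, 4, 7] / [3, 5, 6] / [8];  common shape = (4, 3, 1)

Row-insert the values π_1, π_2, … into P one at a time, bumping the leftmost entry strictly greater than the inserted value down to the next row. The recording tableau Q records, in position (i, j), the step at which that cell was added to P.
  Insert 5 (step 1): P = [5];  Q = [1]
  Insert 6 (step 2): P = [5, 6];  Q = [1, 2]
  Insert 1 (step 3): P = [1, 6] / [5];  Q = [1, 2] / [3]
  Insert 8 (step 4): P = [1, 6, 8] / [5];  Q = [1, 2, 4] / [3]
  Insert 2 (step 5): P = [1, 2, 8] / [5, 6];  Q = [1, 2, 4] / [3, 5]
  Insert 3 (step 6): P = [1, 2, 3] / [5, 6, 8];  Q = [1, 2, 4] / [3, 5, 6]
  Insert 7 (step 7): P = [1, 2, 3, 7] / [5, 6, 8];  Q = [1, 2, 4, 7] / [3, 5, 6]
  Insert 4 (step 8): P = [1, 2, 3, 4] / [5, 6, 7] / [8];  Q = [1, 2, 4, 7] / [3, 5, 6] / [8]
Final shape: (4, 3, 1).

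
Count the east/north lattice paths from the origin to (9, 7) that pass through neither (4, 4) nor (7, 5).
Number of paths = 4448

Inclusion–exclusion. Total paths: C(16, 9) = 11440. Through P₁: C(8, 4)·C(8, 5) = 3920. Through P₂: C(12, 7)·C(4, 2) = 4752. Since P₁ is strictly southwest of P₂, a monotone path through both must visit P₁ then P₂; paths through both = C(8, 4)·C(4, 3)·C(4, 2) = 1680. Avoid both = 11440 − 3920 − 4752 + 1680 = 4448.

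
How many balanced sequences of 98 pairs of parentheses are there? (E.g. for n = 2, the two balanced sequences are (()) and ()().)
C_98 = 57743358069601357782187700608042856334020731624756611000

These balanced parentheses are counted by the Catalan number C_n = (1/(n + 1)) · C(2n, n). For n = 98: C_98 = (1/99) · C(196, 98) = 5716592448890534420436582360196242777068052430850904489000/99 = 57743358069601357782187700608042856334020731624756611000.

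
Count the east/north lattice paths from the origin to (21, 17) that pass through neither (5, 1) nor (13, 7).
Number of paths = 22570972524

Inclusion–exclusion. Total paths: C(38, 21) = 28781143380. Through P₁: C(6, 5)·C(32, 16) = 3606482340. Through P₂: C(20, 13)·C(18, 8) = 3392120160. Since P₁ is strictly southwest of P₂, a monotone path through both must visit P₁ then P₂; paths through both = C(6, 5)·C(14, 8)·C(18, 8) = 788431644. Avoid both = 28781143380 − 3606482340 − 3392120160 + 788431644 = 22570972524.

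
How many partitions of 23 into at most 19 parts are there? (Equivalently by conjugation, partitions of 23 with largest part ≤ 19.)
p(23, parts ≤ 19) = 1248

Use the recurrence p(n, m) = p(n, m−1) + p(n−m, m): either the largest part is < m (count p(n, m−1)) or the largest part is exactly m (remove one copy of m, count p(n−m, m)). With p(0, ·) = 1 this gives p(23, parts ≤ 19) = 1248. (By conjugating Young diagrams, this also counts partitions of 23 into at most 19 parts.)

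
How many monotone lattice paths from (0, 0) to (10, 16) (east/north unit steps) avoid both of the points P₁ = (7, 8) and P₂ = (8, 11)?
Number of paths = 3203278

Inclusion–exclusion. Total paths: C(26, 10) = 5311735. Through P₁: C(15, 7)·C(11, 3) = 1061775. Through P₂: C(19, 8)·C(7, 2) = 1587222. Since P₁ is strictly southwest of P₂, a monotone path through both must visit P₁ then P₂; paths through both = C(15, 7)·C(4, 1)·C(7, 2) = 540540. Avoid both = 5311735 − 1061775 − 1587222 + 540540 = 3203278.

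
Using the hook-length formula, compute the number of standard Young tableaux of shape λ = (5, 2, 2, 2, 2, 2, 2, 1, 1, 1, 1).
# SYT of shape (5, 2, 2, 2, 2, 2, 2, 1, 1, 1, 1) = 9876048

Hook-length formula: f^λ = n! / Π hook(c), product over all cells c of the Young diagram. For λ = (5, 2, 2, 2, 2, 2, 2, 1, 1, 1, 1), n = 21 boxes. Hook lengths by row (left-to-right, top-to-bottom): [15, 10, 3, 2, 1]; [11, 6]; [10, 5]; [9, 4]; [8, 3]; [7, 2]; [6, 1]; [4]; [3]; [2]; [1]. Product of hooks = 5173217280000. So f^λ = 21! / 5173217280000 = 51090942171709440000 / 5173217280000 = 9876048.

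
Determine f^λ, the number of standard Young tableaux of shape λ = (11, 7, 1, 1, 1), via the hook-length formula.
# SYT of shape (11, 7, 1, 1, 1) = 9876048

Hook-length formula: f^λ = n! / Π hook(c), product over all cells c of the Young diagram. For λ = (11, 7, 1, 1, 1), n = 21 boxes. Hook lengths by row (left-to-right, top-to-bottom): [15, 11, 10, 9, 8, 7, 6, 4, 3, 2, 1]; [10, 6, 5, 4, 3, 2, 1]; [3]; [2]; [1]. Product of hooks = 5173217280000. So f^λ = 21! / 5173217280000 = 51090942171709440000 / 5173217280000 = 9876048.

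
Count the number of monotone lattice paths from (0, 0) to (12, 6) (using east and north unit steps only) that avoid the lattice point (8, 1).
Number of paths = 17430

Total paths from (0, 0) to (12, 6): C(18, 12) = 18564. Paths through (8, 1): (paths (0, 0) → (8, 1)) × (paths (8, 1) → (12, 6)) = C(9, 8) · C(9, 4) = 9 · 126 = 1134. Avoidance count = 18564 − 1134 = 17430.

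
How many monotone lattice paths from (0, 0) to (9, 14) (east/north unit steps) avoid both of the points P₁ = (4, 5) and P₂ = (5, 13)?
Number of paths = 527768

Inclusion–exclusion. Total paths: C(23, 9) = 817190. Through P₁: C(9, 4)·C(14, 5) = 252252. Through P₂: C(18, 5)·C(5, 4) = 42840. Since P₁ is strictly southwest of P₂, a monotone path through both must visit P₁ then P₂; paths through both = C(9, 4)·C(9, 1)·C(5, 4) = 5670. Avoid both = 817190 − 252252 − 42840 + 5670 = 527768.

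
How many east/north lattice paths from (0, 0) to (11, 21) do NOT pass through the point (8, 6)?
Number of paths = 126574032

Total paths from (0, 0) to (11, 21): C(32, 11) = 129024480. Paths through (8, 6): (paths (0, 0) → (8, 6)) × (paths (8, 6) → (11, 21)) = C(14, 8) · C(18, 3) = 3003 · 816 = 2450448. Avoidance count = 129024480 − 2450448 = 126574032.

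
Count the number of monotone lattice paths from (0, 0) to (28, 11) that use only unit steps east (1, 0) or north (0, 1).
Number of paths = 1676056044

A monotone lattice path from (0, 0) to (28, 11) consists of 28 east steps and 11 north steps in some order, so it is determined by which 28 of the 39 steps are east. The count is C(39, 28) = 1676056044.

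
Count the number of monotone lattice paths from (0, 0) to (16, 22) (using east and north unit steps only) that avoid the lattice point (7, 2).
Number of paths = 21879434250

Total paths from (0, 0) to (16, 22): C(38, 16) = 22239974430. Paths through (7, 2): (paths (0, 0) → (7, 2)) × (paths (7, 2) → (16, 22)) = C(9, 7) · C(29, 9) = 36 · 10015005 = 360540180. Avoidance count = 22239974430 − 360540180 = 21879434250.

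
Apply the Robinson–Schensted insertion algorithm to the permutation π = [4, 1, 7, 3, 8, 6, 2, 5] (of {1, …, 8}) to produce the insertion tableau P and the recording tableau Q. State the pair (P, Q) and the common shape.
P = [1, 2, 5] / [3, 6, 8] / [4, 7];  Q = [1, 3, 5] / [2, 4, 6] / [7, 8];  common shape = (3, 3, 2)

Row-insert the values π_1, π_2, … into P one at a time, bumping the leftmost entry strictly greater than the inserted value down to the next row. The recording tableau Q records, in position (i, j), the step at which that cell was added to P.
  Insert 4 (step 1): P = [4];  Q = [1]
  Insert 1 (step 2): P = [1] / [4];  Q = [1] / [2]
  Insert 7 (step 3): P = [1, 7] / [4];  Q = [1, 3] / [2]
  Insert 3 (step 4): P = [1, 3] / [4, 7];  Q = [1, 3] / [2, 4]
  Insert 8 (step 5): P = [1, 3, 8] / [4, 7];  Q = [1, 3, 5] / [2, 4]
  Insert 6 (step 6): P = [1, 3, 6] / [4, 7, 8];  Q = [1, 3, 5] / [2, 4, 6]
  Insert 2 (step 7): P = [1, 2, 6] / [3, 7, 8] / [4];  Q = [1, 3, 5] / [2, 4, 6] / [7]
  Insert 5 (step 8): P = [1, 2, 5] / [3, 6, 8] / [4, 7];  Q = [1, 3, 5] / [2, 4, 6] / [7, 8]
Final shape: (3, 3, 2).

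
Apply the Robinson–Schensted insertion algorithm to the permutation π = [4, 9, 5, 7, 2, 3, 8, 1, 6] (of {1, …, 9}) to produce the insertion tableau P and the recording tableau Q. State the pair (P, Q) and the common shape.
P = [1, 3, 6, 8] / [2, 5, 7] / [4] / [9];  Q = [1, 2, 4, 7] / [3, 6, 9] / [5] / [8];  common shape = (4, 3, 1, 1)

Row-insert the values π_1, π_2, … into P one at a time, bumping the leftmost entry strictly greater than the inserted value down to the next row. The recording tableau Q records, in position (i, j), the step at which that cell was added to P.
  Insert 4 (step 1): P = [4];  Q = [1]
  Insert 9 (step 2): P = [4, 9];  Q = [1, 2]
  Insert 5 (step 3): P = [4, 5] / [9];  Q = [1, 2] / [3]
  Insert 7 (step 4): P = [4, 5, 7] / [9];  Q = [1, 2, 4] / [3]
  Insert 2 (step 5): P = [2, 5, 7] / [4] / [9];  Q = [1, 2, 4] / [3] / [5]
  Insert 3 (step 6): P = [2, 3, 7] / [4, 5] / [9];  Q = [1, 2, 4] / [3, 6] / [5]
  Insert 8 (step 7): P = [2, 3, 7, 8] / [4, 5] / [9];  Q = [1, 2, 4, 7] / [3, 6] / [5]
  Insert 1 (step 8): P = [1, 3, 7, 8] / [2, 5] / [4] / [9];  Q = [1, 2, 4, 7] / [3, 6] / [5] / [8]
  Insert 6 (step 9): P = [1, 3, 6, 8] / [2, 5, 7] / [4] / [9];  Q = [1, 2, 4, 7] / [3, 6, 9] / [5] / [8]
Final shape: (4, 3, 1, 1).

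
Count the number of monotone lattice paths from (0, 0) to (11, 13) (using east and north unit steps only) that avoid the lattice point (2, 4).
Number of paths = 1766844

Total paths from (0, 0) to (11, 13): C(24, 11) = 2496144. Paths through (2, 4): (paths (0, 0) → (2, 4)) × (paths (2, 4) → (11, 13)) = C(6, 2) · C(18, 9) = 15 · 48620 = 729300. Avoidance count = 2496144 − 729300 = 1766844.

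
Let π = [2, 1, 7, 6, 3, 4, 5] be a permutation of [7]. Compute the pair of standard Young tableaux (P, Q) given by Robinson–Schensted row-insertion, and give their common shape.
P = [1, 3, 4, 5] / [2, 6] / [7];  Q = [1, 3, 6, 7] / [2, 4] / [5];  common shape = (4, 2, 1)

Row-insert the values π_1, π_2, … into P one at a time, bumping the leftmost entry strictly greater than the inserted value down to the next row. The recording tableau Q records, in position (i, j), the step at which that cell was added to P.
  Insert 2 (step 1): P = [2];  Q = [1]
  Insert 1 (step 2): P = [1] / [2];  Q = [1] / [2]
  Insert 7 (step 3): P = [1, 7] / [2];  Q = [1, 3] / [2]
  Insert 6 (step 4): P = [1, 6] / [2, 7];  Q = [1, 3] / [2, 4]
  Insert 3 (step 5): P = [1, 3] / [2, 6] / [7];  Q = [1, 3] / [2, 4] / [5]
  Insert 4 (step 6): P = [1, 3, 4] / [2, 6] / [7];  Q = [1, 3, 6] / [2, 4] / [5]
  Insert 5 (step 7): P = [1, 3, 4, 5] / [2, 6] / [7];  Q = [1, 3, 6, 7] / [2, 4] / [5]
Final shape: (4, 2, 1).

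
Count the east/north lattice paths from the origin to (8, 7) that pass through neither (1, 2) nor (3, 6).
Number of paths = 3825

Inclusion–exclusion. Total paths: C(15, 8) = 6435. Through P₁: C(3, 1)·C(12, 7) = 2376. Through P₂: C(9, 3)·C(6, 5) = 504. Since P₁ is strictly southwest of P₂, a monotone path through both must visit P₁ then P₂; paths through both = C(3, 1)·C(6, 2)·C(6, 5) = 270. Avoid both = 6435 − 2376 − 504 + 270 = 3825.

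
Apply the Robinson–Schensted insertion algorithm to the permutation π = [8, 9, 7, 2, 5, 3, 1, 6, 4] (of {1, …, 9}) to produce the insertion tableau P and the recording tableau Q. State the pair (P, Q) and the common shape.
P = [1, 3, 4] / [2, 6] / [5, 9] / [7] / [8];  Q = [1, 2, 8] / [3, 5] / [4, 9] / [6] / [7];  common shape = (3, 2, 2, 1, 1)

Row-insert the values π_1, π_2, … into P one at a time, bumping the leftmost entry strictly greater than the inserted value down to the next row. The recording tableau Q records, in position (i, j), the step at which that cell was added to P.
  Insert 8 (step 1): P = [8];  Q = [1]
  Insert 9 (step 2): P = [8, 9];  Q = [1, 2]
  Insert 7 (step 3): P = [7, 9] / [8];  Q = [1, 2] / [3]
  Insert 2 (step 4): P = [2, 9] / [7] / [8];  Q = [1, 2] / [3] / [4]
  Insert 5 (step 5): P = [2, 5] / [7, 9] / [8];  Q = [1, 2] / [3, 5] / [4]
  Insert 3 (step 6): P = [2, 3] / [5, 9] / [7] / [8];  Q = [1, 2] / [3, 5] / [4] / [6]
  Insert 1 (step 7): P = [1, 3] / [2, 9] / [5] / [7] / [8];  Q = [1, 2] / [3, 5] / [4] / [6] / [7]
  Insert 6 (step 8): P = [1, 3, 6] / [2, 9] / [5] / [7] / [8];  Q = [1, 2, 8] / [3, 5] / [4] / [6] / [7]
  Insert 4 (step 9): P = [1, 3, 4] / [2, 6] / [5, 9] / [7] / [8];  Q = [1, 2, 8] / [3, 5] / [4, 9] / [6] / [7]
Final shape: (3, 2, 2, 1, 1).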